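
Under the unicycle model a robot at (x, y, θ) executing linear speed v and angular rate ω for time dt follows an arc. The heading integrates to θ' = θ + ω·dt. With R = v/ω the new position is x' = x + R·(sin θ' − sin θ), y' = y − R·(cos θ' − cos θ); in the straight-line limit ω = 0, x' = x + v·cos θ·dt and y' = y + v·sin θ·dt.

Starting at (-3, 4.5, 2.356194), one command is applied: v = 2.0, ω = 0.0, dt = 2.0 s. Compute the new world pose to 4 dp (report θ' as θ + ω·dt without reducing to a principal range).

(-5.8284, 7.3284, 2.3562)

θ' = 2.3562 + 0.0·2.0 = 2.3562
ω = 0 → straight: x' = -3 + 2.0·cos(2.3562)·2.0 = -5.8284
y' = 4.5 + 2.0·sin(2.3562)·2.0 = 7.3284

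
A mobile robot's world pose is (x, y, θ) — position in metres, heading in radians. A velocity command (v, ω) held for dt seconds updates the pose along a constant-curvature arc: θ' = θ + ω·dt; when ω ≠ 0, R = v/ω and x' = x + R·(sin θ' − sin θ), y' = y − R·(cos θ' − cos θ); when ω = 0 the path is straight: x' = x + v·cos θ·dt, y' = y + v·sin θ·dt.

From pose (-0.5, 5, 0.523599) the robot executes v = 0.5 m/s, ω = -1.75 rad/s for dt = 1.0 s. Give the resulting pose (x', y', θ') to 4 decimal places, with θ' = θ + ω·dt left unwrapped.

θ' = 0.5236 + -1.75·1.0 = -1.2264
R = v/ω = 0.5/-1.75 = -0.2857
x' = -0.5 + -0.2857·(sin -1.2264 − sin 0.5236) = -0.0882
y' = 5 − -0.2857·(cos -1.2264 − cos 0.5236) = 4.8490

(-0.0882, 4.8490, -1.2264)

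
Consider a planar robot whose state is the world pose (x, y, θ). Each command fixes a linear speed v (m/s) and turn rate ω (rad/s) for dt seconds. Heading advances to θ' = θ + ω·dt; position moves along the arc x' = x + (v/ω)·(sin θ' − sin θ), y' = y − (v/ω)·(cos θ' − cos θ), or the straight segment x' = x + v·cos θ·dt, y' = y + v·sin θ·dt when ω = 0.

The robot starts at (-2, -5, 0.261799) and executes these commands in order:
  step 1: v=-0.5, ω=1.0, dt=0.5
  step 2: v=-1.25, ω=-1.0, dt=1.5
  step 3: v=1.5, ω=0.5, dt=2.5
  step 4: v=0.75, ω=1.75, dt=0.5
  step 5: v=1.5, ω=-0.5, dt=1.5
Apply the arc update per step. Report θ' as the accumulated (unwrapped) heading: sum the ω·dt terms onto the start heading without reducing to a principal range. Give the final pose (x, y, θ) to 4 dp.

step 1: θ'=0.7618 (R=-0.5000) → pose (-2.2157, -5.1212, 0.7618)
step 2: θ'=-0.7382 (R=1.2500) → pose (-3.9197, -5.1413, -0.7382)
step 3: θ'=0.5118 (R=3.0000) → pose (-0.4316, -5.5378, 0.5118)
step 4: θ'=1.3868 (R=0.4286) → pose (-0.2201, -5.2426, 1.3868)
step 5: θ'=0.6368 (R=-3.0000) → pose (0.9454, -3.3795, 0.6368)

(0.9454, -3.3795, 0.6368)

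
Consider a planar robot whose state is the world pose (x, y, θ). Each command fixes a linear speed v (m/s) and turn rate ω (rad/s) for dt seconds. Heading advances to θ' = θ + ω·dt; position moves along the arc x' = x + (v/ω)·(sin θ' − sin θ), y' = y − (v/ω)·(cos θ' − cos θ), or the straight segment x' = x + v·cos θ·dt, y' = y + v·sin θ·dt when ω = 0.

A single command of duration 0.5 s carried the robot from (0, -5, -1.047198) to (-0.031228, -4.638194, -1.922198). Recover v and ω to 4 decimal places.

v = -0.7500, ω = -1.7500

Δθ = -1.922198 − -1.047198 = -0.875000
ω = Δθ/dt = -0.875000/0.5 = -1.7500
R = −Δy/(cos θ' − cos θ) = 0.4286
v = R·ω = 0.4286·-1.7500 = -0.7500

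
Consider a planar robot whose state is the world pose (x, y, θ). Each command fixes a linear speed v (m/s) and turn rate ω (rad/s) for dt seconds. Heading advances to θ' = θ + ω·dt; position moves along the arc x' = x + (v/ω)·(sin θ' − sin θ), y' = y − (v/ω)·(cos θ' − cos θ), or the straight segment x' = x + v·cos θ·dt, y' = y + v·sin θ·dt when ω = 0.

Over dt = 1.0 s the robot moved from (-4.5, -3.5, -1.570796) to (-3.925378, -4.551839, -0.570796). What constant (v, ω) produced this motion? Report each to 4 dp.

v = 1.2500, ω = 1.0000

Δθ = -0.570796 − -1.570796 = 1.000000
ω = Δθ/dt = 1.000000/1.0 = 1.0000
R = −Δy/(cos θ' − cos θ) = 1.2500
v = R·ω = 1.2500·1.0000 = 1.2500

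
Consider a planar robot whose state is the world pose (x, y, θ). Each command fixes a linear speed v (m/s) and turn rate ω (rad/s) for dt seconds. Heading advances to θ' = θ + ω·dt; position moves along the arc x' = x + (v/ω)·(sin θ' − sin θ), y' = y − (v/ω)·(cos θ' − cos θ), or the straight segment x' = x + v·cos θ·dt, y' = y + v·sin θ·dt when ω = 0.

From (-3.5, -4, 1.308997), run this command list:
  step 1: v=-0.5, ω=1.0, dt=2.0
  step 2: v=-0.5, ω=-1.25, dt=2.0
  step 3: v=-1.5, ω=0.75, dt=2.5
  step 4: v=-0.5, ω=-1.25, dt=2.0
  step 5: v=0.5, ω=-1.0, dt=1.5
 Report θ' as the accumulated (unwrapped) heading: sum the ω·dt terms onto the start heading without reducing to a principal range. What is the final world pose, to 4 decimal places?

step 1: θ'=3.3090 (R=-0.5000) → pose (-2.9337, -4.6224, 3.3090)
step 2: θ'=0.8090 (R=0.4000) → pose (-2.5776, -5.2929, 0.8090)
step 3: θ'=2.6840 (R=-2.0000) → pose (-2.0140, -8.4676, 2.6840)
step 4: θ'=0.1840 (R=0.4000) → pose (-2.1176, -9.2197, 0.1840)
step 5: θ'=-1.3160 (R=-0.5000) → pose (-1.5422, -9.5852, -1.3160)

(-1.5422, -9.5852, -1.3160)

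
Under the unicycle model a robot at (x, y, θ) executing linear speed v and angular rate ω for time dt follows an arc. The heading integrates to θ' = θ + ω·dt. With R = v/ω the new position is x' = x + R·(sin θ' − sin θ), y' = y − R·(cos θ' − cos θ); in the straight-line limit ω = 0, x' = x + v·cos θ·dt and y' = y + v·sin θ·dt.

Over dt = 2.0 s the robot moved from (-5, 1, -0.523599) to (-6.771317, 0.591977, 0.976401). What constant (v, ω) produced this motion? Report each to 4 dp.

v = -1.0000, ω = 0.7500

Δθ = 0.976401 − -0.523599 = 1.500000
ω = Δθ/dt = 1.500000/2.0 = 0.7500
R = Δx/(sin θ' − sin θ) = -1.3333
v = R·ω = -1.3333·0.7500 = -1.0000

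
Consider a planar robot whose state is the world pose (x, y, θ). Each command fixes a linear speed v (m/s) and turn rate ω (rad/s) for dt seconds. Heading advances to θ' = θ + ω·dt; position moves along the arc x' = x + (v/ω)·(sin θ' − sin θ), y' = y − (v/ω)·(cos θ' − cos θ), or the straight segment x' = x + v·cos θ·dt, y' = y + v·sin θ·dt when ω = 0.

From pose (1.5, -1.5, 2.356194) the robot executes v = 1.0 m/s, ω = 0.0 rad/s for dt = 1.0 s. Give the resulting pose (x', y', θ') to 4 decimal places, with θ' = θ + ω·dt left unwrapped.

θ' = 2.3562 + 0.0·1.0 = 2.3562
ω = 0 → straight: x' = 1.5 + 1.0·cos(2.3562)·1.0 = 0.7929
y' = -1.5 + 1.0·sin(2.3562)·1.0 = -0.7929

(0.7929, -0.7929, 2.3562)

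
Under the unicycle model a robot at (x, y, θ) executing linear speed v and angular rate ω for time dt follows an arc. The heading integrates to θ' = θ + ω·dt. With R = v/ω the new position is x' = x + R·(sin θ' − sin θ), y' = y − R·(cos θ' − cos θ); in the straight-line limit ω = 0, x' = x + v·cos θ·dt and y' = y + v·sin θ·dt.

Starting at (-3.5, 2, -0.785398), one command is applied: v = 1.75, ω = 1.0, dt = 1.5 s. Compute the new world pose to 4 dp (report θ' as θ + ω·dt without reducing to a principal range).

θ' = -0.7854 + 1.0·1.5 = 0.7146
R = v/ω = 1.75/1.0 = 1.7500
x' = -3.5 + 1.7500·(sin 0.7146 − sin -0.7854) = -1.1158
y' = 2 − 1.7500·(cos 0.7146 − cos -0.7854) = 1.9156

(-1.1158, 1.9156, 0.7146)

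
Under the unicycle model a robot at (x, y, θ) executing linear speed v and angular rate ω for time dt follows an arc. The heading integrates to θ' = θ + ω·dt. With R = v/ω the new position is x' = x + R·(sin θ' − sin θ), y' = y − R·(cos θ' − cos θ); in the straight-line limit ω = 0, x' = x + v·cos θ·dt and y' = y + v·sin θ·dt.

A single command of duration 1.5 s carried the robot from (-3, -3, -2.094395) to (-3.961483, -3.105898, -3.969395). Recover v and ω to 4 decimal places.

v = 0.7500, ω = -1.2500

Δθ = -3.969395 − -2.094395 = -1.875000
ω = Δθ/dt = -1.875000/1.5 = -1.2500
R = Δx/(sin θ' − sin θ) = -0.6000
v = R·ω = -0.6000·-1.2500 = 0.7500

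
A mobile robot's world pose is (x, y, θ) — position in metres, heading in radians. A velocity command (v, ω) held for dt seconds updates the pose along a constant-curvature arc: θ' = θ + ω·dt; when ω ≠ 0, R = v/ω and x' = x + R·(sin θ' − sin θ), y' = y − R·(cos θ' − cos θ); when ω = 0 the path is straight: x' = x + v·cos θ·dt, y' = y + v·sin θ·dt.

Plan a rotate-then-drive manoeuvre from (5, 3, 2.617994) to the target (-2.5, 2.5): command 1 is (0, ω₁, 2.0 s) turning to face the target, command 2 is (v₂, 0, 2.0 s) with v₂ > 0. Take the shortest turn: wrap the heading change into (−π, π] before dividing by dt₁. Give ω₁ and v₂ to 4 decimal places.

ω₁ = 0.2951, v₂ = 3.7583

heading to target = atan2(2.5−3, -2.5−5) = -3.0750
Δθ = wrap(-3.0750 − 2.6180) = 0.5902; ω₁ = Δθ/dt₁ = 0.2951
distance = √((-2.5−5)² + (2.5−3)²) = 7.5166; v₂ = distance/dt₂ = 3.7583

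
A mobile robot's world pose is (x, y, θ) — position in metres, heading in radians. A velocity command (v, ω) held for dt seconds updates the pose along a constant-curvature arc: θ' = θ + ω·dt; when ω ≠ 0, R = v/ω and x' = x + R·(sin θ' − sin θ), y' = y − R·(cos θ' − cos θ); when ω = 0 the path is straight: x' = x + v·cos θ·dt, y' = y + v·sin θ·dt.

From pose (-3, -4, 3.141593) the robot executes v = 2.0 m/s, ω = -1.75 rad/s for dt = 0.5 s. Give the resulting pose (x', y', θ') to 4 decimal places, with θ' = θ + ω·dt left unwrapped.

(-3.8772, -3.5897, 2.2666)

θ' = 3.1416 + -1.75·0.5 = 2.2666
R = v/ω = 2.0/-1.75 = -1.1429
x' = -3 + -1.1429·(sin 2.2666 − sin 3.1416) = -3.8772
y' = -4 − -1.1429·(cos 2.2666 − cos 3.1416) = -3.5897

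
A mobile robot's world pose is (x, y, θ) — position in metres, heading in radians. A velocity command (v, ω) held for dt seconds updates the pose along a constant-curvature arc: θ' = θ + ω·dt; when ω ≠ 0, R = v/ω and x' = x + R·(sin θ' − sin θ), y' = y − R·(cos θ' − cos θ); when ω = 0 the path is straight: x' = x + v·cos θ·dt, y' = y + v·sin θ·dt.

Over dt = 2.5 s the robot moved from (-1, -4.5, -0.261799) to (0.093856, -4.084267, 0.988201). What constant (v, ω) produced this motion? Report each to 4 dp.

v = 0.5000, ω = 0.5000

Δθ = 0.988201 − -0.261799 = 1.250000
ω = Δθ/dt = 1.250000/2.5 = 0.5000
R = Δx/(sin θ' − sin θ) = 1.0000
v = R·ω = 1.0000·0.5000 = 0.5000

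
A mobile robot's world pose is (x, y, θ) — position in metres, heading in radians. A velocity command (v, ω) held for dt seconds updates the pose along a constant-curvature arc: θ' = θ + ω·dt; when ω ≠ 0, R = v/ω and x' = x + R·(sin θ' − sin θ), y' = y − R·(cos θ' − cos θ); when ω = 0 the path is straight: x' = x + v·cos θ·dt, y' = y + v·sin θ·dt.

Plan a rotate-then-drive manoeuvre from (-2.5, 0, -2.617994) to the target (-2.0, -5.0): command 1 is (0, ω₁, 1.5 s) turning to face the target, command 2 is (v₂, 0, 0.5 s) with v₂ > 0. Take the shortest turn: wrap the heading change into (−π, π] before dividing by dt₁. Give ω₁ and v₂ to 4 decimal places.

heading to target = atan2(-5−0, -2−-2.5) = -1.4711
Δθ = wrap(-1.4711 − -2.6180) = 1.1469; ω₁ = Δθ/dt₁ = 0.7646
distance = √((-2−-2.5)² + (-5−0)²) = 5.0249; v₂ = distance/dt₂ = 10.0499

ω₁ = 0.7646, v₂ = 10.0499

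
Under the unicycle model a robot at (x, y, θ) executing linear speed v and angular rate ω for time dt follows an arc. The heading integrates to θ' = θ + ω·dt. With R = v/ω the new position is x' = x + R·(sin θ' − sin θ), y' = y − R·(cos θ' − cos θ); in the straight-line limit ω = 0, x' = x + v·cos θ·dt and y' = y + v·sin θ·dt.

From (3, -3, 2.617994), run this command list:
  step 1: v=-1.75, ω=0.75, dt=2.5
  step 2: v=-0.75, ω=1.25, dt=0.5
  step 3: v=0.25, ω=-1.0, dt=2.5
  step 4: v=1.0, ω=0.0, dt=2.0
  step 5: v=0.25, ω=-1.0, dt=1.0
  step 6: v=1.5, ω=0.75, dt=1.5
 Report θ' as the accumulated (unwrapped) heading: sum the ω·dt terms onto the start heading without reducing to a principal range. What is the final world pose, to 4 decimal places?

(2.9768, 1.5186, 2.7430)

step 1: θ'=4.4930 (R=-2.3333) → pose (6.4441, -1.4871, 4.4930)
step 2: θ'=5.1180 (R=-0.6000) → pose (6.4098, -1.1198, 5.1180)
step 3: θ'=2.6180 (R=-0.2500) → pose (6.0551, -1.4349, 2.6180)
step 4: θ'=2.6180 (straight) → pose (4.3230, -0.4349, 2.6180)
step 5: θ'=1.6180 (R=-0.2500) → pose (4.1983, -0.2302, 1.6180)
step 6: θ'=2.7430 (R=2.0000) → pose (2.9768, 1.5186, 2.7430)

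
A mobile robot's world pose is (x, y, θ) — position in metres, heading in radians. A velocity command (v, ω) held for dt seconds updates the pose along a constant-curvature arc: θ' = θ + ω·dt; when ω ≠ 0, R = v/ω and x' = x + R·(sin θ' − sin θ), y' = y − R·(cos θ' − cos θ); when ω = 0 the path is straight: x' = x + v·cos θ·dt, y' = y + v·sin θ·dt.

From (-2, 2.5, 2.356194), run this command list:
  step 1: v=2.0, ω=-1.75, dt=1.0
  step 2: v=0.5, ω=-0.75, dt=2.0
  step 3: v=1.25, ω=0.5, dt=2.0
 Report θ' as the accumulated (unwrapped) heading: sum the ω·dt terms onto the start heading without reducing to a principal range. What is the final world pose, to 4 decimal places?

step 1: θ'=0.6062 (R=-1.1429) → pose (-1.8430, 4.2473, 0.6062)
step 2: θ'=-0.8938 (R=-0.6667) → pose (-0.9435, 4.1171, -0.8938)
step 3: θ'=0.1062 (R=2.5000) → pose (1.2701, 3.1973, 0.1062)

(1.2701, 3.1973, 0.1062)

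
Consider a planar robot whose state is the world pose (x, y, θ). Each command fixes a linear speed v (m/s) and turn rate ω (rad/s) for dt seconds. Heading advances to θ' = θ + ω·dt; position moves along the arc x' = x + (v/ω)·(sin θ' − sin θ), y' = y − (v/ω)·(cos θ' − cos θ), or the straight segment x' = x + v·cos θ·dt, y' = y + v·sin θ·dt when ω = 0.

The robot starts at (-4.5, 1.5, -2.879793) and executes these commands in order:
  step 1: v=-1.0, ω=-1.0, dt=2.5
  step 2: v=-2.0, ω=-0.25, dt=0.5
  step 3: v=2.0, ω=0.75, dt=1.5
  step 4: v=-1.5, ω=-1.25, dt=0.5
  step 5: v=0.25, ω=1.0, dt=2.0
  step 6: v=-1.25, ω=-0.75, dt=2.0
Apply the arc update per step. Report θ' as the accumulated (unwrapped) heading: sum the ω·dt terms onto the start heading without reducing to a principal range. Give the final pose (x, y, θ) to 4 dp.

(-1.8744, 0.2143, -4.5048)

step 1: θ'=-5.3798 (R=1.0000) → pose (-3.4557, -0.0849, -5.3798)
step 2: θ'=-5.5048 (R=8.0000) → pose (-4.1221, -0.8296, -5.5048)
step 3: θ'=-4.3798 (R=2.6667) → pose (-3.4739, 1.9398, -4.3798)
step 4: θ'=-5.0048 (R=1.2000) → pose (-3.4591, 1.2021, -5.0048)
step 5: θ'=-3.0048 (R=0.2500) → pose (-3.7326, 1.5218, -3.0048)
step 6: θ'=-4.5048 (R=1.6667) → pose (-1.8744, 0.2143, -4.5048)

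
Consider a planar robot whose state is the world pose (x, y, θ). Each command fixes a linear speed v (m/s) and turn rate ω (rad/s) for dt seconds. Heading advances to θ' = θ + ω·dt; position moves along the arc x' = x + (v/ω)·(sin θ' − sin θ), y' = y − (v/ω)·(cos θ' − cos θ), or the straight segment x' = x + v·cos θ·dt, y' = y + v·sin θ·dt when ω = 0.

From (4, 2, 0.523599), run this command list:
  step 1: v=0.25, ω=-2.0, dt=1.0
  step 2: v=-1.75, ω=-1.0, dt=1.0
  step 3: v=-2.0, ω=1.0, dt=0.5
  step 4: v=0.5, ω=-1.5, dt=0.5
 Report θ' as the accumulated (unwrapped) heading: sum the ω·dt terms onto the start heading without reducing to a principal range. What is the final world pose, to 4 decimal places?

(5.2805, 4.0563, -2.7264)

step 1: θ'=-1.4764 (R=-0.1250) → pose (4.1869, 1.9035, -1.4764)
step 2: θ'=-2.4764 (R=1.7500) → pose (4.8490, 3.4454, -2.4764)
step 3: θ'=-1.9764 (R=-2.0000) → pose (5.4523, 4.2298, -1.9764)
step 4: θ'=-2.7264 (R=-0.3333) → pose (5.2805, 4.0563, -2.7264)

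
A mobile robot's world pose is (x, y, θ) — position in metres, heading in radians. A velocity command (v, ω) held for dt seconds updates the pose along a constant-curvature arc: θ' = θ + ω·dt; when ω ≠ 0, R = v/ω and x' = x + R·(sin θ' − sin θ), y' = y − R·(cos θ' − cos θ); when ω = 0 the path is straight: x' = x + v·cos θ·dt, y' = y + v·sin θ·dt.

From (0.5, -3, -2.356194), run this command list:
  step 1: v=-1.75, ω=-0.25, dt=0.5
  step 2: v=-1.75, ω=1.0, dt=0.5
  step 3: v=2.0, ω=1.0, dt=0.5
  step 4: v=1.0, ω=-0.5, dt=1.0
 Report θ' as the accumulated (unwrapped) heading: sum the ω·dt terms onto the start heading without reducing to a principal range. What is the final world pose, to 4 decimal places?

(1.3708, -3.6915, -1.9812)

step 1: θ'=-2.4812 (R=7.0000) → pose (1.1557, -2.4215, -2.4812)
step 2: θ'=-1.9812 (R=-1.7500) → pose (1.6869, -1.7377, -1.9812)
step 3: θ'=-1.4812 (R=2.0000) → pose (1.5289, -2.7146, -1.4812)
step 4: θ'=-1.9812 (R=-2.0000) → pose (1.3708, -3.6915, -1.9812)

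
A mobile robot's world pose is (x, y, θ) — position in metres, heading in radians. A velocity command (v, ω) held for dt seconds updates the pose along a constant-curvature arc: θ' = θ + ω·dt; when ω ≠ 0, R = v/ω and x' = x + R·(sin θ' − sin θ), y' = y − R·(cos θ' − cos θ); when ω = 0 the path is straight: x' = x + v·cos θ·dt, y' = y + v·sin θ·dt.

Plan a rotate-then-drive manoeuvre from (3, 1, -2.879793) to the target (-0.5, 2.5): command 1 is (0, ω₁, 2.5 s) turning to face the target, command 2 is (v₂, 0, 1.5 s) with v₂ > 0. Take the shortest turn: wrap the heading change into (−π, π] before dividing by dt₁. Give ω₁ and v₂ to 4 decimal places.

heading to target = atan2(2.5−1, -0.5−3) = 2.7367
Δθ = wrap(2.7367 − -2.8798) = -0.6667; ω₁ = Δθ/dt₁ = -0.2667
distance = √((-0.5−3)² + (2.5−1)²) = 3.8079; v₂ = distance/dt₂ = 2.5386

ω₁ = -0.2667, v₂ = 2.5386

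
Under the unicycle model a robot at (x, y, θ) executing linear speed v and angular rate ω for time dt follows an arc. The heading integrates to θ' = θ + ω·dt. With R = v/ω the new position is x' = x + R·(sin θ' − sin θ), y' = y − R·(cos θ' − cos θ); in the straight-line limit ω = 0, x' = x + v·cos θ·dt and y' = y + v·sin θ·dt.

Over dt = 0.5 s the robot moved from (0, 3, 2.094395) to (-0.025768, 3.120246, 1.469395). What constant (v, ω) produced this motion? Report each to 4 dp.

Δθ = 1.469395 − 2.094395 = -0.625000
ω = Δθ/dt = -0.625000/0.5 = -1.2500
R = −Δy/(cos θ' − cos θ) = -0.2000
v = R·ω = -0.2000·-1.2500 = 0.2500

v = 0.2500, ω = -1.2500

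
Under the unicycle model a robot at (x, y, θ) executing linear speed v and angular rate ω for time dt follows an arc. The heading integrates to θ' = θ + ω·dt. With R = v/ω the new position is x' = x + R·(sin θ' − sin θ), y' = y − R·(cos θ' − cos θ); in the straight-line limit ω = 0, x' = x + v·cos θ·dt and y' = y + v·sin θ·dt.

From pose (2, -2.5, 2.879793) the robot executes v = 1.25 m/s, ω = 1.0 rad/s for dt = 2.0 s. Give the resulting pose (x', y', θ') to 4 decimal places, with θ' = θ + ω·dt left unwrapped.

(0.4440, -3.9157, 4.8798)

θ' = 2.8798 + 1.0·2.0 = 4.8798
R = v/ω = 1.25/1.0 = 1.2500
x' = 2 + 1.2500·(sin 4.8798 − sin 2.8798) = 0.4440
y' = -2.5 − 1.2500·(cos 4.8798 − cos 2.8798) = -3.9157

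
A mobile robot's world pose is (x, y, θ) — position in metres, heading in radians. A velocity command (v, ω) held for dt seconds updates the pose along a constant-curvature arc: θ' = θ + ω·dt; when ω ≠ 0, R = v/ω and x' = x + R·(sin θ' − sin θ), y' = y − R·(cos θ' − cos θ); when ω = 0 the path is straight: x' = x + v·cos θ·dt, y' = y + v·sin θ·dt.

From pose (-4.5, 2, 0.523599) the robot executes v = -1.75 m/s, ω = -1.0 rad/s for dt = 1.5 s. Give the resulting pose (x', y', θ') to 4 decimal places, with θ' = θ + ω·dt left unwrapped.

(-6.8249, 2.5355, -0.9764)

θ' = 0.5236 + -1.0·1.5 = -0.9764
R = v/ω = -1.75/-1.0 = 1.7500
x' = -4.5 + 1.7500·(sin -0.9764 − sin 0.5236) = -6.8249
y' = 2 − 1.7500·(cos -0.9764 − cos 0.5236) = 2.5355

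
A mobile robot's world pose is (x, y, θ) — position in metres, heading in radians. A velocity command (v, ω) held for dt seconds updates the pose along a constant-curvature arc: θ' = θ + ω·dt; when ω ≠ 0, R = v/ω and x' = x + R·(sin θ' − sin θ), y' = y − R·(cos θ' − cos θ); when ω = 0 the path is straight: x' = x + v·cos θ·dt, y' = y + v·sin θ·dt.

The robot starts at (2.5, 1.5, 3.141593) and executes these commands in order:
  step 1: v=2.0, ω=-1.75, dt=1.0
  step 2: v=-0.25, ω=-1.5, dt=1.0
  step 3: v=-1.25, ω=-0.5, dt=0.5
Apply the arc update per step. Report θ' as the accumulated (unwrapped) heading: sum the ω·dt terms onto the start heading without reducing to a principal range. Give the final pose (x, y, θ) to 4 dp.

(0.5869, 2.8548, -0.3584)

step 1: θ'=1.3916 (R=-1.1429) → pose (1.3754, 2.8466, 1.3916)
step 2: θ'=-0.1084 (R=0.1667) → pose (1.1934, 2.7106, -0.1084)
step 3: θ'=-0.3584 (R=2.5000) → pose (0.5869, 2.8548, -0.3584)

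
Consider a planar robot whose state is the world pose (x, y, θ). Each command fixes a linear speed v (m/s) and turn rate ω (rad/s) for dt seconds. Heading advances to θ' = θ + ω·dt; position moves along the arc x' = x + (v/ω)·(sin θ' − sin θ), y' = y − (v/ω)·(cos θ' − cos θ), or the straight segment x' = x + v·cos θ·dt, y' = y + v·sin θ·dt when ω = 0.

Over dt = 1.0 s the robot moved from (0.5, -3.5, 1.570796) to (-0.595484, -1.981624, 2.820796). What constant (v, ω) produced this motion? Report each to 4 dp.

v = 2.0000, ω = 1.2500

Δθ = 2.820796 − 1.570796 = 1.250000
ω = Δθ/dt = 1.250000/1.0 = 1.2500
R = −Δy/(cos θ' − cos θ) = 1.6000
v = R·ω = 1.6000·1.2500 = 2.0000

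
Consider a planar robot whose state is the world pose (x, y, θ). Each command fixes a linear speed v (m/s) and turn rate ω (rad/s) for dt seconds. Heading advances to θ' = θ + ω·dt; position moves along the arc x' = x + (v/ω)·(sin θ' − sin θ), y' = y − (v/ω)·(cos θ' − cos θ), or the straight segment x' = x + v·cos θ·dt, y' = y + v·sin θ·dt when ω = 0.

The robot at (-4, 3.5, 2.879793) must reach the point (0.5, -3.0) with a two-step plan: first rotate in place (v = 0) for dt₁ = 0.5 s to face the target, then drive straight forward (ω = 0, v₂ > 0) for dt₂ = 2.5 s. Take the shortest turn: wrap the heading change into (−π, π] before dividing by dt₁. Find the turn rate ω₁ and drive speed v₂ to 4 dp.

heading to target = atan2(-3−3.5, 0.5−-4) = -0.9653
Δθ = wrap(-0.9653 − 2.8798) = 2.4381; ω₁ = Δθ/dt₁ = 4.8763
distance = √((0.5−-4)² + (-3−3.5)²) = 7.9057; v₂ = distance/dt₂ = 3.1623

ω₁ = 4.8763, v₂ = 3.1623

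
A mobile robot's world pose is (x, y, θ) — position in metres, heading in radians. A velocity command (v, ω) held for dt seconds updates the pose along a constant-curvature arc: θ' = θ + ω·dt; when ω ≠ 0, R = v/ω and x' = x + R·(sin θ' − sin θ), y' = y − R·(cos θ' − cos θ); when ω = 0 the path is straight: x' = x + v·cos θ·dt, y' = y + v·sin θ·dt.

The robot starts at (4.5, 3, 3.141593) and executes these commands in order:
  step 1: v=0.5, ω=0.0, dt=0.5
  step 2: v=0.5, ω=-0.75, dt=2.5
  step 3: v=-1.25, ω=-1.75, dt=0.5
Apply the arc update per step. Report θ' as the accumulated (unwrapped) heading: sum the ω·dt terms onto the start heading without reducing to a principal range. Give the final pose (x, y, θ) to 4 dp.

(3.2051, 3.4201, 0.3916)

step 1: θ'=3.1416 (straight) → pose (4.2500, 3.0000, 3.1416)
step 2: θ'=1.2666 (R=-0.6667) → pose (3.6139, 3.8664, 1.2666)
step 3: θ'=0.3916 (R=0.7143) → pose (3.2051, 3.4201, 0.3916)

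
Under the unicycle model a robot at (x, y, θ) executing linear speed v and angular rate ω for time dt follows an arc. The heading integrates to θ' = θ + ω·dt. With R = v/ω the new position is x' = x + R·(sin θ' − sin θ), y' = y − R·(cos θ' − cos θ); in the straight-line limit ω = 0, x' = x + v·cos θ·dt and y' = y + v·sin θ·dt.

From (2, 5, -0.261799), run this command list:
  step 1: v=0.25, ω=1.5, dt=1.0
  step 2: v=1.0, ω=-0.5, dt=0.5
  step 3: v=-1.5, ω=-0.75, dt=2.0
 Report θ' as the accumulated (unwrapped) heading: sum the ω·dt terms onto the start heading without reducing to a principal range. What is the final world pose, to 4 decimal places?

step 1: θ'=1.2382 (R=0.1667) → pose (2.2007, 5.1066, 1.2382)
step 2: θ'=0.9882 (R=-2.0000) → pose (2.4210, 5.5540, 0.9882)
step 3: θ'=-0.5118 (R=2.0000) → pose (-0.2286, 4.9106, -0.5118)

(-0.2286, 4.9106, -0.5118)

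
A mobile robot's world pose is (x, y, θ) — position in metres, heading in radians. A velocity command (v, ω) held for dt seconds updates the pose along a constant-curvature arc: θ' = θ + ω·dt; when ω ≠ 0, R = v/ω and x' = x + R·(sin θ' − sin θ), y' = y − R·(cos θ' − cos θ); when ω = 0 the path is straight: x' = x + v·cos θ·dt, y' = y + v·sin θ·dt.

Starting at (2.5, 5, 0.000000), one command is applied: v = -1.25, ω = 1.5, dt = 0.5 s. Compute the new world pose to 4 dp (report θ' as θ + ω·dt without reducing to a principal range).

(1.9320, 4.7764, 0.7500)

θ' = 0.0000 + 1.5·0.5 = 0.7500
R = v/ω = -1.25/1.5 = -0.8333
x' = 2.5 + -0.8333·(sin 0.7500 − sin 0.0000) = 1.9320
y' = 5 − -0.8333·(cos 0.7500 − cos 0.0000) = 4.7764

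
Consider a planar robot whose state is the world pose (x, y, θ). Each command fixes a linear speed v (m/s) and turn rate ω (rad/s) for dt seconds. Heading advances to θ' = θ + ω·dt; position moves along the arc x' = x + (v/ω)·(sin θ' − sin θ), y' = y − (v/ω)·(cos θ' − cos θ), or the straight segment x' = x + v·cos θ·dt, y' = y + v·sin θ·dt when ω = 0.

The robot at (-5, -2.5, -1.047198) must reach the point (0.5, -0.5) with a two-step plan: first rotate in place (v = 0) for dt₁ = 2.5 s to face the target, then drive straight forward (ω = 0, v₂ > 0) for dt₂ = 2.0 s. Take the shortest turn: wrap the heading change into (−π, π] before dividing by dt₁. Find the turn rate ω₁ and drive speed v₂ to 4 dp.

ω₁ = 0.5584, v₂ = 2.9262

heading to target = atan2(-0.5−-2.5, 0.5−-5) = 0.3488
Δθ = wrap(0.3488 − -1.0472) = 1.3960; ω₁ = Δθ/dt₁ = 0.5584
distance = √((0.5−-5)² + (-0.5−-2.5)²) = 5.8523; v₂ = distance/dt₂ = 2.9262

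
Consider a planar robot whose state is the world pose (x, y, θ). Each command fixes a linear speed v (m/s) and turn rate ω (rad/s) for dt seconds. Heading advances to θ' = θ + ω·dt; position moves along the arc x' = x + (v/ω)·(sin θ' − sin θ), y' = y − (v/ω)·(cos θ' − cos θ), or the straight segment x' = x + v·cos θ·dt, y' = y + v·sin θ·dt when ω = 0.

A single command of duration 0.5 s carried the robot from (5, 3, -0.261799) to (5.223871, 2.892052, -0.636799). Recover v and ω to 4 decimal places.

Δθ = -0.636799 − -0.261799 = -0.375000
ω = Δθ/dt = -0.375000/0.5 = -0.7500
R = Δx/(sin θ' − sin θ) = -0.6667
v = R·ω = -0.6667·-0.7500 = 0.5000

v = 0.5000, ω = -0.7500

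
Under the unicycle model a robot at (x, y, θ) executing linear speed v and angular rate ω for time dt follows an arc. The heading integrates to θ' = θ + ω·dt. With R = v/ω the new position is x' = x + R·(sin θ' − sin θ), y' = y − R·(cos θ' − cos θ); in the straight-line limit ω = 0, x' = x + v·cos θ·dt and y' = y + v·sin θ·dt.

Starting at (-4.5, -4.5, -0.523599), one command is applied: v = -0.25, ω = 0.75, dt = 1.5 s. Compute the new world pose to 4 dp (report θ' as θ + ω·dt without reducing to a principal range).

θ' = -0.5236 + 0.75·1.5 = 0.6014
R = v/ω = -0.25/0.75 = -0.3333
x' = -4.5 + -0.3333·(sin 0.6014 − sin -0.5236) = -4.8553
y' = -4.5 − -0.3333·(cos 0.6014 − cos -0.5236) = -4.5138

(-4.8553, -4.5138, 0.6014)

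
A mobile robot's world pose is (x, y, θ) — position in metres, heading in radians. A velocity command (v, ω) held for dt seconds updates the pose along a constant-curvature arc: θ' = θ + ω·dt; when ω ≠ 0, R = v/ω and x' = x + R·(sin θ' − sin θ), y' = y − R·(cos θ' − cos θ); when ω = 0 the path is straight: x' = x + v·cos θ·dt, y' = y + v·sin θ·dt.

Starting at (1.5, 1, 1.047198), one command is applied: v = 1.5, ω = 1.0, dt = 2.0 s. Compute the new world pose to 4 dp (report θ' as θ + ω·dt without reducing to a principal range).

θ' = 1.0472 + 1.0·2.0 = 3.0472
R = v/ω = 1.5/1.0 = 1.5000
x' = 1.5 + 1.5000·(sin 3.0472 − sin 1.0472) = 0.3423
y' = 1 − 1.5000·(cos 3.0472 − cos 1.0472) = 3.2433

(0.3423, 3.2433, 3.0472)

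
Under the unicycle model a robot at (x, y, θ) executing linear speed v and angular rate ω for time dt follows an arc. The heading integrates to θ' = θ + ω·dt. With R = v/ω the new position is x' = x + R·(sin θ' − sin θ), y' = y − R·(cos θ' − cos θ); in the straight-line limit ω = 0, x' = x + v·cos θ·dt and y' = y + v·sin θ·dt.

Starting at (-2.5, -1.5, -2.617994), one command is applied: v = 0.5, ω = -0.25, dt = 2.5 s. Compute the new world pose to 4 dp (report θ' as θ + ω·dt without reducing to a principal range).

(-3.7025, -1.7577, -3.2430)

θ' = -2.6180 + -0.25·2.5 = -3.2430
R = v/ω = 0.5/-0.25 = -2.0000
x' = -2.5 + -2.0000·(sin -3.2430 − sin -2.6180) = -3.7025
y' = -1.5 − -2.0000·(cos -3.2430 − cos -2.6180) = -1.7577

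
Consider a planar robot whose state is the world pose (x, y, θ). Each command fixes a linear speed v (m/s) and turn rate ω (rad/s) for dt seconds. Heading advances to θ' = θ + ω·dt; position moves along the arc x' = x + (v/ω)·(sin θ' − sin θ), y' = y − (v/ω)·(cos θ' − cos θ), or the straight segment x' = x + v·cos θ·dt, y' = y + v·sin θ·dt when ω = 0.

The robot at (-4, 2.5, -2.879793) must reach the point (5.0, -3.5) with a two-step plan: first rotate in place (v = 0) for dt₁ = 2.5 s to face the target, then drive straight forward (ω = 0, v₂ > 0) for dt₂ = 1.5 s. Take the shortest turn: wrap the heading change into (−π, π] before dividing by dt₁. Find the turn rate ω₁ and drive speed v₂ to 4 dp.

ω₁ = 0.9167, v₂ = 7.2111

heading to target = atan2(-3.5−2.5, 5−-4) = -0.5880
Δθ = wrap(-0.5880 − -2.8798) = 2.2918; ω₁ = Δθ/dt₁ = 0.9167
distance = √((5−-4)² + (-3.5−2.5)²) = 10.8167; v₂ = distance/dt₂ = 7.2111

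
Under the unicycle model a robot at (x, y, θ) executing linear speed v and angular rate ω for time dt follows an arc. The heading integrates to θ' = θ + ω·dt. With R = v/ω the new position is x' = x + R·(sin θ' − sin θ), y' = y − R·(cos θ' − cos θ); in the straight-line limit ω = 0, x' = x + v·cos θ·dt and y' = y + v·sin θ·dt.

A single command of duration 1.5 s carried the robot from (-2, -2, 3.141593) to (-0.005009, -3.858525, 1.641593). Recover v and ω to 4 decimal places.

v = -2.0000, ω = -1.0000

Δθ = 1.641593 − 3.141593 = -1.500000
ω = Δθ/dt = -1.500000/1.5 = -1.0000
R = Δx/(sin θ' − sin θ) = 2.0000
v = R·ω = 2.0000·-1.0000 = -2.0000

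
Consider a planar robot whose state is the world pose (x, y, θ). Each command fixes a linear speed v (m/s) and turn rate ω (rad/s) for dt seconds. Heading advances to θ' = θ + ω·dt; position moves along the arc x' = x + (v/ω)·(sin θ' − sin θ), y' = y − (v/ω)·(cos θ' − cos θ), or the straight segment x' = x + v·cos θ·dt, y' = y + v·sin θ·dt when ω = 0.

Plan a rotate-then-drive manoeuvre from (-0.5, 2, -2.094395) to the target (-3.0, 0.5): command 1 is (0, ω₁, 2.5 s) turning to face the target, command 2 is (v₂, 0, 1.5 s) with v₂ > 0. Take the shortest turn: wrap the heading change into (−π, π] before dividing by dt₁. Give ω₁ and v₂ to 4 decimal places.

heading to target = atan2(0.5−2, -3−-0.5) = -2.6012
Δθ = wrap(-2.6012 − -2.0944) = -0.5068; ω₁ = Δθ/dt₁ = -0.2027
distance = √((-3−-0.5)² + (0.5−2)²) = 2.9155; v₂ = distance/dt₂ = 1.9437

ω₁ = -0.2027, v₂ = 1.9437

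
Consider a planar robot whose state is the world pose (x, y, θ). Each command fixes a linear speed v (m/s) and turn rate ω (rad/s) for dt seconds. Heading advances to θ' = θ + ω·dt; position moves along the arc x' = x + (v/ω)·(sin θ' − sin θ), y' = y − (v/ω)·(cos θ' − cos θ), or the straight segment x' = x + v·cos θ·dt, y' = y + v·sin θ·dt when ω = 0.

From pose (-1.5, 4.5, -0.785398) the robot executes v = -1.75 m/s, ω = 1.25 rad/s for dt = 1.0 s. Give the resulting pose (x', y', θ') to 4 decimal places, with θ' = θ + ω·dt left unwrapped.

θ' = -0.7854 + 1.25·1.0 = 0.4646
R = v/ω = -1.75/1.25 = -1.4000
x' = -1.5 + -1.4000·(sin 0.4646 − sin -0.7854) = -3.1172
y' = 4.5 − -1.4000·(cos 0.4646 − cos -0.7854) = 4.7617

(-3.1172, 4.7617, 0.4646)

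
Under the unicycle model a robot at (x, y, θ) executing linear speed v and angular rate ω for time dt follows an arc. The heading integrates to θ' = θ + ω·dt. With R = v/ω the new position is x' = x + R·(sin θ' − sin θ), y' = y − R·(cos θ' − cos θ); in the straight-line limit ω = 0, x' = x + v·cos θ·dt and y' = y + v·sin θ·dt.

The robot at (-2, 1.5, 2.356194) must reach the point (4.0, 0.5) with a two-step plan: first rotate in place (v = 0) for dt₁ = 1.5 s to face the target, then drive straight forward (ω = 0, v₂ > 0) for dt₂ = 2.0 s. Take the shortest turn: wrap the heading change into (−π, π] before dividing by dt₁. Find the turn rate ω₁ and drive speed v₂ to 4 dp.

ω₁ = -1.6809, v₂ = 3.0414

heading to target = atan2(0.5−1.5, 4−-2) = -0.1651
Δθ = wrap(-0.1651 − 2.3562) = -2.5213; ω₁ = Δθ/dt₁ = -1.6809
distance = √((4−-2)² + (0.5−1.5)²) = 6.0828; v₂ = distance/dt₂ = 3.0414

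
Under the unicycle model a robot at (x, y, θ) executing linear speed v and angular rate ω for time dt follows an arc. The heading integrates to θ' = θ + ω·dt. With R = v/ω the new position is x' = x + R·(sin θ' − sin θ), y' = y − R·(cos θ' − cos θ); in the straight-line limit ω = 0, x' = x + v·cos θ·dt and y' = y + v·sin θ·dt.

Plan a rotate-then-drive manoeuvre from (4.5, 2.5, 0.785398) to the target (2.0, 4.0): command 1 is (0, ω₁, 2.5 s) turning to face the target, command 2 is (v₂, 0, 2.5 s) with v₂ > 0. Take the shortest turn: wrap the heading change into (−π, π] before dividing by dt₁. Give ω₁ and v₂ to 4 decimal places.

heading to target = atan2(4−2.5, 2−4.5) = 2.6012
Δθ = wrap(2.6012 − 0.7854) = 1.8158; ω₁ = Δθ/dt₁ = 0.7263
distance = √((2−4.5)² + (4−2.5)²) = 2.9155; v₂ = distance/dt₂ = 1.1662

ω₁ = 0.7263, v₂ = 1.1662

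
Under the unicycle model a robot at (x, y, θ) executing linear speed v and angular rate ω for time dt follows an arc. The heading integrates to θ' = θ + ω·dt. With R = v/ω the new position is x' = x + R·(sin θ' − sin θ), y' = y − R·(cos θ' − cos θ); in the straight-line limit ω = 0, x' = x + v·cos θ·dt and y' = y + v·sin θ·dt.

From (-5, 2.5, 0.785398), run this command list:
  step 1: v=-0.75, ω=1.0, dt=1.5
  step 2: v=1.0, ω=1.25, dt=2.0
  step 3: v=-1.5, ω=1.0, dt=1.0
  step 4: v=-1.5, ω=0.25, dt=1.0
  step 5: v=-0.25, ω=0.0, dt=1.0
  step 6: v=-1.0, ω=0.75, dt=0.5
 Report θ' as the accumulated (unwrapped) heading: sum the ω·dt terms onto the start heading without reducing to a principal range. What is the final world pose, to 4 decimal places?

(-9.3500, 2.7403, 6.4104)

step 1: θ'=2.2854 (R=-0.7500) → pose (-5.0362, 1.4782, 2.2854)
step 2: θ'=4.7854 (R=0.8000) → pose (-6.4383, 0.8956, 4.7854)
step 3: θ'=5.7854 (R=-1.5000) → pose (-7.2181, 2.1041, 5.7854)
step 4: θ'=6.0354 (R=-6.0000) → pose (-8.6115, 2.6490, 6.0354)
step 5: θ'=6.0354 (straight) → pose (-8.8538, 2.7103, 6.0354)
step 6: θ'=6.4104 (R=-1.3333) → pose (-9.3500, 2.7403, 6.4104)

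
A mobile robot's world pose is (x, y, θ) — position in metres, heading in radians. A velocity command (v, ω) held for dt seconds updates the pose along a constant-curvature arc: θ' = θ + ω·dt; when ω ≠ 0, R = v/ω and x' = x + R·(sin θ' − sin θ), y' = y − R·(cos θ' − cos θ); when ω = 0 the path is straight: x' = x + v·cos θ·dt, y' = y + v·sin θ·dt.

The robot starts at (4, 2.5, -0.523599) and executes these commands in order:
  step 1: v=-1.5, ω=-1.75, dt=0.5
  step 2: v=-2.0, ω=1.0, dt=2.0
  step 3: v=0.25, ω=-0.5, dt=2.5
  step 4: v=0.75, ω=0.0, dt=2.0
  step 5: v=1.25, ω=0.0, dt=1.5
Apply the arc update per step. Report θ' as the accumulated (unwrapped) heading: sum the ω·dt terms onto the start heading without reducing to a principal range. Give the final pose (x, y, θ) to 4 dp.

(3.7567, 2.3493, -0.6486)

step 1: θ'=-1.3986 (R=0.8571) → pose (3.5841, 3.0954, -1.3986)
step 2: θ'=0.6014 (R=-2.0000) → pose (0.4821, 4.4018, 0.6014)
step 3: θ'=-0.6486 (R=-0.5000) → pose (1.0670, 4.3880, -0.6486)
step 4: θ'=-0.6486 (straight) → pose (2.2624, 3.4819, -0.6486)
step 5: θ'=-0.6486 (straight) → pose (3.7567, 2.3493, -0.6486)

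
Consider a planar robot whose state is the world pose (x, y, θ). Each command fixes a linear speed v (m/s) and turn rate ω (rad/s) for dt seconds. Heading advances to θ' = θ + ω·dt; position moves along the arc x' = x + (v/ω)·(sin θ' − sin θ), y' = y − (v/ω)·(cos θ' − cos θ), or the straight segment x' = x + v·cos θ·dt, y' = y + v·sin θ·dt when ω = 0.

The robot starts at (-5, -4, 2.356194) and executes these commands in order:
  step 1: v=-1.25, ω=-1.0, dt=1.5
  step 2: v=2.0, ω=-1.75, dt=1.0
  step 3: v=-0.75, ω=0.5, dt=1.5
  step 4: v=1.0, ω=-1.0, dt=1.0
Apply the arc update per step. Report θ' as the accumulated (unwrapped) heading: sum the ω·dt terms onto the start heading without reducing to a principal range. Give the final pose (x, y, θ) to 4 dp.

step 1: θ'=0.8562 (R=1.2500) → pose (-4.9397, -5.7030, 0.8562)
step 2: θ'=-0.8938 (R=-1.1429) → pose (-3.1856, -5.7360, -0.8938)
step 3: θ'=-0.1438 (R=-1.5000) → pose (-4.1398, -5.1912, -0.1438)
step 4: θ'=-1.1438 (R=-1.0000) → pose (-3.3729, -5.7667, -1.1438)

(-3.3729, -5.7667, -1.1438)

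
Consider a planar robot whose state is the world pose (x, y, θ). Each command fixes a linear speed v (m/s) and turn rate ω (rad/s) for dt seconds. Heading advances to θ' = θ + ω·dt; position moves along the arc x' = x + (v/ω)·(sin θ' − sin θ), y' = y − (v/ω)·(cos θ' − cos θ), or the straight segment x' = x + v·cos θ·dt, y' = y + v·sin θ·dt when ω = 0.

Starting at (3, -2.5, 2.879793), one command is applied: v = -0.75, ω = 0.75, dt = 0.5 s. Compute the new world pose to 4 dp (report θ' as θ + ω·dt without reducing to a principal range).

(3.3718, -2.5277, 3.2548)

θ' = 2.8798 + 0.75·0.5 = 3.2548
R = v/ω = -0.75/0.75 = -1.0000
x' = 3 + -1.0000·(sin 3.2548 − sin 2.8798) = 3.3718
y' = -2.5 − -1.0000·(cos 3.2548 − cos 2.8798) = -2.5277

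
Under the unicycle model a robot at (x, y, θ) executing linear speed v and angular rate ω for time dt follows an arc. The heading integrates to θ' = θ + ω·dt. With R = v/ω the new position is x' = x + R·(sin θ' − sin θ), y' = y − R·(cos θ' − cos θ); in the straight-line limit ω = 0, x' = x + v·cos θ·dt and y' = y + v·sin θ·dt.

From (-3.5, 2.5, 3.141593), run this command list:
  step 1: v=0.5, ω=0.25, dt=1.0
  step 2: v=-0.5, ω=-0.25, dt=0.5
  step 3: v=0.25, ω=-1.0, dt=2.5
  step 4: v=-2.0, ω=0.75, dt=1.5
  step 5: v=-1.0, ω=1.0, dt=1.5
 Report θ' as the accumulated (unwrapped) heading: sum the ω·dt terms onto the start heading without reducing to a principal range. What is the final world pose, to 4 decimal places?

(-3.4383, -0.5027, 3.3916)

step 1: θ'=3.3916 (R=2.0000) → pose (-3.9948, 2.4378, 3.3916)
step 2: θ'=3.2666 (R=2.0000) → pose (-3.7493, 2.4844, 3.2666)
step 3: θ'=0.7666 (R=-0.2500) → pose (-3.9539, 2.9125, 0.7666)
step 4: θ'=1.8916 (R=-2.6667) → pose (-4.6347, 0.1509, 1.8916)
step 5: θ'=3.3916 (R=-1.0000) → pose (-3.4383, -0.5027, 3.3916)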